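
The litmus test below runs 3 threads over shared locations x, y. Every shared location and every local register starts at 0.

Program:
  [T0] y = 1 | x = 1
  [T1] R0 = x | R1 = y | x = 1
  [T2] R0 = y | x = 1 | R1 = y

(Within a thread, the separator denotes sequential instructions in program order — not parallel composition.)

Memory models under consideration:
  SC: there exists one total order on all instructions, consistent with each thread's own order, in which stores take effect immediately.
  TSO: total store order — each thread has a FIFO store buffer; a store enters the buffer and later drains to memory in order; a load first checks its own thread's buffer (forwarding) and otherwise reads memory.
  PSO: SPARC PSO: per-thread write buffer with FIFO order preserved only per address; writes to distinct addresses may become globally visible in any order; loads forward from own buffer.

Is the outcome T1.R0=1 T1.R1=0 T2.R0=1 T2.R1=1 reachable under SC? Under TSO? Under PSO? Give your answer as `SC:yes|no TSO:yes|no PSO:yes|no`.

SC:no TSO:no PSO:yes

outcome vector order: (T1.R0,T1.R1,T2.R0,T2.R1)
under SC → 0000; 0001; 0011; 0100; 0101; 0111; 1000; 1001; 1100; 1101; 1111
under TSO → 0000; 0001; 0011; 0100; 0101; 0111; 1000; 1001; 1100; 1101; 1111
under PSO → 0000; 0001; 0011; 0100; 0101; 0111; 1000; 1001; 1011; 1100; 1101; 1111
target 1011 ∈ {PSO}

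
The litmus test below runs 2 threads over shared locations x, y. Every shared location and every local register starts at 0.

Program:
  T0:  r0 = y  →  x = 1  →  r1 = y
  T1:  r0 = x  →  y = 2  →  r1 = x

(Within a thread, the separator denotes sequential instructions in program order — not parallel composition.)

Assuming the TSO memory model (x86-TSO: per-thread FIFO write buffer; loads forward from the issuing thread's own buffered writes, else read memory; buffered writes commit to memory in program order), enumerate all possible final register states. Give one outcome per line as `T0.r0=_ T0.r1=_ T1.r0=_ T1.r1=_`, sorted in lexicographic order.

outcome vector order: (T0.r0,T0.r1,T1.r0,T1.r1)
|TSO outcomes| = 8

T0.r0=0 T0.r1=0 T1.r0=0 T1.r1=0
T0.r0=0 T0.r1=0 T1.r0=0 T1.r1=1
T0.r0=0 T0.r1=0 T1.r0=1 T1.r1=1
T0.r0=0 T0.r1=2 T1.r0=0 T1.r1=0
T0.r0=0 T0.r1=2 T1.r0=0 T1.r1=1
T0.r0=0 T0.r1=2 T1.r0=1 T1.r1=1
T0.r0=2 T0.r1=2 T1.r0=0 T1.r1=0
T0.r0=2 T0.r1=2 T1.r0=0 T1.r1=1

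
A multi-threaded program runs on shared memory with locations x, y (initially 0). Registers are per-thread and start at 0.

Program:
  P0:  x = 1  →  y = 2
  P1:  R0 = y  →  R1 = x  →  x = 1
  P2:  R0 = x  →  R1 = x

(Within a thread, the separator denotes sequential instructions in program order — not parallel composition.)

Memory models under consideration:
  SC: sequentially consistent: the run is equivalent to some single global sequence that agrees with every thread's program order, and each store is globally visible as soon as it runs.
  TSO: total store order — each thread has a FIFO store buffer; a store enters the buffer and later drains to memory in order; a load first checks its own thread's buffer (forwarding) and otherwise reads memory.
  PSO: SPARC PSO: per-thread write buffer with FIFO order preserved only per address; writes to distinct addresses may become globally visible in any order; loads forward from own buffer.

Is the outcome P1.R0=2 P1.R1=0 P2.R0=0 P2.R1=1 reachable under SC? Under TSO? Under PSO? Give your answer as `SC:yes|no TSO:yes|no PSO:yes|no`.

outcome vector order: (P1.R0,P1.R1,P2.R0,P2.R1)
SC (9): 0000, 0001, 0011, 0100, 0101, 0111, 2100, 2101, 2111
TSO (9): 0000, 0001, 0011, 0100, 0101, 0111, 2100, 2101, 2111
PSO (12): 0000, 0001, 0011, 0100, 0101, 0111, 2000, 2001, 2011, 2100, 2101, 2111
target 2001 ∈ {PSO}

SC:no TSO:no PSO:yes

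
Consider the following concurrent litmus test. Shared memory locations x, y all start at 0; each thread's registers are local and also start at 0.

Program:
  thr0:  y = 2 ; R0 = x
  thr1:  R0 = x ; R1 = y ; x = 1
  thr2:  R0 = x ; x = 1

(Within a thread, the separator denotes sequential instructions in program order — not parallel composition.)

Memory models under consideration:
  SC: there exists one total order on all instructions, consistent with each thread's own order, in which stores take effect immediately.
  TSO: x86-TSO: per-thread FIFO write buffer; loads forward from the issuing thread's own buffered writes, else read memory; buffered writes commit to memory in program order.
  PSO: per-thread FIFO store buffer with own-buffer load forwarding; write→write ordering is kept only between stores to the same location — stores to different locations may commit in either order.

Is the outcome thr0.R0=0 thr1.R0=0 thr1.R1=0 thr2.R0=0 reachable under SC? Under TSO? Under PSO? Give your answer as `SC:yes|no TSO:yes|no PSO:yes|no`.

outcome vector order: (thr0.R0,thr1.R0,thr1.R1,thr2.R0)
under SC → 0/0/0/0 0/0/0/1 0/0/2/0 0/0/2/1 0/1/2/0 1/0/0/0 1/0/0/1 1/0/2/0 1/0/2/1 1/1/0/0 1/1/2/0
under TSO → 0/0/0/0 0/0/0/1 0/0/2/0 0/0/2/1 0/1/0/0 0/1/2/0 1/0/0/0 1/0/0/1 1/0/2/0 1/0/2/1 1/1/0/0 1/1/2/0
under PSO → 0/0/0/0 0/0/0/1 0/0/2/0 0/0/2/1 0/1/0/0 0/1/2/0 1/0/0/0 1/0/0/1 1/0/2/0 1/0/2/1 1/1/0/0 1/1/2/0
target 0/0/0/0 ∈ {SC,TSO,PSO}

SC:yes TSO:yes PSO:yes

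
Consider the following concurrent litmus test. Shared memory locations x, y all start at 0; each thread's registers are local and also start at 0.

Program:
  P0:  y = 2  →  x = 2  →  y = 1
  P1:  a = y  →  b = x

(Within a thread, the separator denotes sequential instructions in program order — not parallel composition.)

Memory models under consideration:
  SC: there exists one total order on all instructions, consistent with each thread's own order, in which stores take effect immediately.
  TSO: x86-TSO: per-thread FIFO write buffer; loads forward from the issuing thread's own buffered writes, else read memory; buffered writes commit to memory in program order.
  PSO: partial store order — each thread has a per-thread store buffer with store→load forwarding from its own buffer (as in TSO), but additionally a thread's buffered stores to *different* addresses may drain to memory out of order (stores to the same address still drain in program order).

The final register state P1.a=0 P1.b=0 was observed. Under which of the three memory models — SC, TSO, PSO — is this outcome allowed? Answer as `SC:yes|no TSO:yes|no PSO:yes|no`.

SC:yes TSO:yes PSO:yes

outcome vector order: (P1.a,P1.b)
under SC → 0/0; 0/2; 1/2; 2/0; 2/2
under TSO → 0/0; 0/2; 1/2; 2/0; 2/2
under PSO → 0/0; 0/2; 1/0; 1/2; 2/0; 2/2
target 0/0 ∈ {SC,TSO,PSO}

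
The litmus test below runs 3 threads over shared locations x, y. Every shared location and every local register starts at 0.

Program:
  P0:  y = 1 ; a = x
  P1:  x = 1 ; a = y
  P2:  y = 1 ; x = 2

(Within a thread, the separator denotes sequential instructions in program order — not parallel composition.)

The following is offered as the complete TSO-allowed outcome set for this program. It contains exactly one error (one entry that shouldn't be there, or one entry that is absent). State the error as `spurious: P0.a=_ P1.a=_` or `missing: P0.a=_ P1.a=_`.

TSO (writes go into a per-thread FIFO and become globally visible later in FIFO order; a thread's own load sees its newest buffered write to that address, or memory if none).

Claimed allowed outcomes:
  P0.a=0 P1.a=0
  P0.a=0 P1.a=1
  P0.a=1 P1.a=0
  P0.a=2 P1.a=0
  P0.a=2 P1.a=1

outcome vector order: (P0.a,P1.a)
under TSO → (0,0) (0,1) (1,0) (1,1) (2,0) (2,1)
TSO∖claimed = {(1,1)}

missing: P0.a=1 P1.a=1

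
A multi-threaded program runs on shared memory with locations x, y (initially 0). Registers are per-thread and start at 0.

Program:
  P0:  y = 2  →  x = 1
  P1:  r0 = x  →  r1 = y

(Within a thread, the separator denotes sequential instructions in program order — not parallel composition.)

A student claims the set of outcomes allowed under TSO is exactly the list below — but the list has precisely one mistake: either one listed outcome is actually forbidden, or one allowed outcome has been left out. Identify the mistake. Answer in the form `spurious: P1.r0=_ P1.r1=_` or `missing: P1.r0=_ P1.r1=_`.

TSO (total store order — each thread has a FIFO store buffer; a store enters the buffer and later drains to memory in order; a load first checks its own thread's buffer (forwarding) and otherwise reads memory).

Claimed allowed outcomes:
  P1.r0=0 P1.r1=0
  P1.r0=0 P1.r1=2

missing: P1.r0=1 P1.r1=2

outcome vector order: (P1.r0,P1.r1)
under TSO → <0 0>, <0 2>, <1 2>
TSO∖claimed = {<1 2>}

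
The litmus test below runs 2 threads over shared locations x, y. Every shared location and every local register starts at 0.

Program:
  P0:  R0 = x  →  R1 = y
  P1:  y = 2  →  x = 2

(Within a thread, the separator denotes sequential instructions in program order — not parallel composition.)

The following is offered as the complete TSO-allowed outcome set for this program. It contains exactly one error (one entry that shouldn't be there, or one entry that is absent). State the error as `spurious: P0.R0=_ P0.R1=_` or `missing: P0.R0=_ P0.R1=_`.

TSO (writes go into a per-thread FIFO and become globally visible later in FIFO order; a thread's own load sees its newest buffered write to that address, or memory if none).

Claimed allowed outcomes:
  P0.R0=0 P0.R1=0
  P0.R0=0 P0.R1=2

outcome vector order: (P0.R0,P0.R1)
under TSO → 00; 02; 22
TSO∖claimed = {22}

missing: P0.R0=2 P0.R1=2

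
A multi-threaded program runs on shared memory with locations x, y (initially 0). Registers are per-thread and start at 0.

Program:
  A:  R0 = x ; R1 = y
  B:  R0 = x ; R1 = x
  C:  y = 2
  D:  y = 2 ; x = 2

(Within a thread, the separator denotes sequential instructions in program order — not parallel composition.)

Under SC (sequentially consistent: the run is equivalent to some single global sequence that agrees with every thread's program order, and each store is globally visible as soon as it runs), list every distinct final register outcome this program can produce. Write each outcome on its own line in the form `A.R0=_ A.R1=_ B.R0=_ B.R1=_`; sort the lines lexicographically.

A.R0=0 A.R1=0 B.R0=0 B.R1=0
A.R0=0 A.R1=0 B.R0=0 B.R1=2
A.R0=0 A.R1=0 B.R0=2 B.R1=2
A.R0=0 A.R1=2 B.R0=0 B.R1=0
A.R0=0 A.R1=2 B.R0=0 B.R1=2
A.R0=0 A.R1=2 B.R0=2 B.R1=2
A.R0=2 A.R1=2 B.R0=0 B.R1=0
A.R0=2 A.R1=2 B.R0=0 B.R1=2
A.R0=2 A.R1=2 B.R0=2 B.R1=2

outcome vector order: (A.R0,A.R1,B.R0,B.R1)
|SC outcomes| = 9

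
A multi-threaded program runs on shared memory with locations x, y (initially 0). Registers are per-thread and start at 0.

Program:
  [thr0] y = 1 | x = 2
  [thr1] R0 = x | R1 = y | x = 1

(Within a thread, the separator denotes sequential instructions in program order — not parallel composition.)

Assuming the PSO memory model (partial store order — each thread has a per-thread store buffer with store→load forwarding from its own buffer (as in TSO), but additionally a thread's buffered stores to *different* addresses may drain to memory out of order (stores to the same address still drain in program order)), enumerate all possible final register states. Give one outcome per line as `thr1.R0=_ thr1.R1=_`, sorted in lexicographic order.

thr1.R0=0 thr1.R1=0
thr1.R0=0 thr1.R1=1
thr1.R0=2 thr1.R1=0
thr1.R0=2 thr1.R1=1

outcome vector order: (thr1.R0,thr1.R1)
|PSO outcomes| = 4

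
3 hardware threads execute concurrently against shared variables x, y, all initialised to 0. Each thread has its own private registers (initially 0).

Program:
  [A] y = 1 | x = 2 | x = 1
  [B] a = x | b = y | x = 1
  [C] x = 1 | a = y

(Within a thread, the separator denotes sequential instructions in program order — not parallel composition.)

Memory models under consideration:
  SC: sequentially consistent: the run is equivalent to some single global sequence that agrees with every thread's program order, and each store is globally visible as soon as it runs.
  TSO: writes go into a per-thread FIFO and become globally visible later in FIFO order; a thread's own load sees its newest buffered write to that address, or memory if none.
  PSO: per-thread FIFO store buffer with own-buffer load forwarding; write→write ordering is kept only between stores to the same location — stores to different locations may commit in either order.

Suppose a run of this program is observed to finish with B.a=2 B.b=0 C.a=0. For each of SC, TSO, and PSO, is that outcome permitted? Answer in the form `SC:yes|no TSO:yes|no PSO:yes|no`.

outcome vector order: (B.a,B.b,C.a)
under SC → 0/0/0 0/0/1 0/1/0 0/1/1 1/0/0 1/0/1 1/1/0 1/1/1 2/1/0 2/1/1
under TSO → 0/0/0 0/0/1 0/1/0 0/1/1 1/0/0 1/0/1 1/1/0 1/1/1 2/1/0 2/1/1
under PSO → 0/0/0 0/0/1 0/1/0 0/1/1 1/0/0 1/0/1 1/1/0 1/1/1 2/0/0 2/0/1 2/1/0 2/1/1
target 2/0/0 ∈ {PSO}

SC:no TSO:no PSO:yes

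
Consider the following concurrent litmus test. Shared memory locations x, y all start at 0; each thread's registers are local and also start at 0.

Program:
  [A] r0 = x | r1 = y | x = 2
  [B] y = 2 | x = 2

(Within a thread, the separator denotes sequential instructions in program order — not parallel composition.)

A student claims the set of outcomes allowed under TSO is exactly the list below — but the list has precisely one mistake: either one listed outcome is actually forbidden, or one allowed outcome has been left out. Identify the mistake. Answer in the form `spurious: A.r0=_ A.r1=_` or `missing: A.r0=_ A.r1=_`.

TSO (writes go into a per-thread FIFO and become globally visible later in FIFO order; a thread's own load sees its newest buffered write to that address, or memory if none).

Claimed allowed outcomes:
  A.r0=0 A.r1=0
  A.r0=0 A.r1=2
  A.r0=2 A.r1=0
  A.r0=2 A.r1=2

spurious: A.r0=2 A.r1=0

outcome vector order: (A.r0,A.r1)
TSO (3): 0/0 0/2 2/2
claimed∖TSO = {2/0}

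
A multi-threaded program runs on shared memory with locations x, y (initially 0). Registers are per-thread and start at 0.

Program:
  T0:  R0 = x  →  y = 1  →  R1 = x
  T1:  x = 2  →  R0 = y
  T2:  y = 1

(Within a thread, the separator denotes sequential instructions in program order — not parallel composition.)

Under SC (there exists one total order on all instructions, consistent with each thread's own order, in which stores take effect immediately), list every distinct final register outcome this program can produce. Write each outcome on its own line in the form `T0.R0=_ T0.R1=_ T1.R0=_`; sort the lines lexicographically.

outcome vector order: (T0.R0,T0.R1,T1.R0)
|SC outcomes| = 5

T0.R0=0 T0.R1=0 T1.R0=1
T0.R0=0 T0.R1=2 T1.R0=0
T0.R0=0 T0.R1=2 T1.R0=1
T0.R0=2 T0.R1=2 T1.R0=0
T0.R0=2 T0.R1=2 T1.R0=1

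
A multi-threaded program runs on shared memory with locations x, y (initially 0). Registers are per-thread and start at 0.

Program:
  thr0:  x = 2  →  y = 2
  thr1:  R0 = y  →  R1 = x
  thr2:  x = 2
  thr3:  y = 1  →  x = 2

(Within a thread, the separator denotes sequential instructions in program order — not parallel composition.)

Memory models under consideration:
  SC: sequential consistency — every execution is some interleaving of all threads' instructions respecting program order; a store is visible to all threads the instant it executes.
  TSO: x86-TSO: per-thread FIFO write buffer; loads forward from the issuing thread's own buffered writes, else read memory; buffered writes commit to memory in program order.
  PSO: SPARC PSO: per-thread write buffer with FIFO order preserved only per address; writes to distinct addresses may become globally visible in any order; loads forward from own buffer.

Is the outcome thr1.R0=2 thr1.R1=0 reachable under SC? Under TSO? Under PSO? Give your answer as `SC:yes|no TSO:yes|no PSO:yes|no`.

SC:no TSO:no PSO:yes

outcome vector order: (thr1.R0,thr1.R1)
[SC] allowed = {0/0, 0/2, 1/0, 1/2, 2/2}
[TSO] allowed = {0/0, 0/2, 1/0, 1/2, 2/2}
[PSO] allowed = {0/0, 0/2, 1/0, 1/2, 2/0, 2/2}
target 2/0 ∈ {PSO}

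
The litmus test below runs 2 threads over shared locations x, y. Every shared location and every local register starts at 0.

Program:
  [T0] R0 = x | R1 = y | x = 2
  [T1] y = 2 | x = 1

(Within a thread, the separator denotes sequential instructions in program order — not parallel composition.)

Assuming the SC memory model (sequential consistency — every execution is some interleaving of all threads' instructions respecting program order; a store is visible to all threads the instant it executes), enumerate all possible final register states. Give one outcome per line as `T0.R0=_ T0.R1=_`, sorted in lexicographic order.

outcome vector order: (T0.R0,T0.R1)
|SC outcomes| = 3

T0.R0=0 T0.R1=0
T0.R0=0 T0.R1=2
T0.R0=1 T0.R1=2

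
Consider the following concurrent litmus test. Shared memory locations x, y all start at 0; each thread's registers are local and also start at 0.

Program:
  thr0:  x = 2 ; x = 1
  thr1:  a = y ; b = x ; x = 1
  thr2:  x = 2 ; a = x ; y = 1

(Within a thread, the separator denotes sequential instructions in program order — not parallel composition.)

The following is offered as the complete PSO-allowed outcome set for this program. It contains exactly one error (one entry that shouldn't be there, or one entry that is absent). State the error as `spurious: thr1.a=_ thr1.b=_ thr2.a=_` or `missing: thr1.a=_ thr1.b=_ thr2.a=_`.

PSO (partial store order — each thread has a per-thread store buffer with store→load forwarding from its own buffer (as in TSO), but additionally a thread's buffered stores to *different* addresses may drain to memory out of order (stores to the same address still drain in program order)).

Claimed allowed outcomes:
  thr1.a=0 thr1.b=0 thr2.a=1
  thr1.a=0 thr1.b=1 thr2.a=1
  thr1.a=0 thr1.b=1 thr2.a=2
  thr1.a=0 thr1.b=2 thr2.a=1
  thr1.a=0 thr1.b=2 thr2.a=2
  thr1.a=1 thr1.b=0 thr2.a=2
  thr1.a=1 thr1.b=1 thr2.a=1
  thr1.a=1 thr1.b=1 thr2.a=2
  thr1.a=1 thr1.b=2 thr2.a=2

missing: thr1.a=0 thr1.b=0 thr2.a=2

outcome vector order: (thr1.a,thr1.b,thr2.a)
PSO (10): (0,0,1), (0,0,2), (0,1,1), (0,1,2), (0,2,1), (0,2,2), (1,0,2), (1,1,1), (1,1,2), (1,2,2)
PSO∖claimed = {(0,0,2)}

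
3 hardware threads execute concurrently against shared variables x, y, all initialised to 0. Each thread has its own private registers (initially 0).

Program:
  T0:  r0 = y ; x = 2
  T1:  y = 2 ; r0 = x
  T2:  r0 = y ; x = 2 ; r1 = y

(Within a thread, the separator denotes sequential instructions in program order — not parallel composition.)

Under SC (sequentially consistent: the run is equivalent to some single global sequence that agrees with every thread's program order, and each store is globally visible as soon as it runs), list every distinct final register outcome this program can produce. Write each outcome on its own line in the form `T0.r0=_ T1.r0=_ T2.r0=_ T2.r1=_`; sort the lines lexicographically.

T0.r0=0 T1.r0=0 T2.r0=0 T2.r1=2
T0.r0=0 T1.r0=0 T2.r0=2 T2.r1=2
T0.r0=0 T1.r0=2 T2.r0=0 T2.r1=0
T0.r0=0 T1.r0=2 T2.r0=0 T2.r1=2
T0.r0=0 T1.r0=2 T2.r0=2 T2.r1=2
T0.r0=2 T1.r0=0 T2.r0=0 T2.r1=2
T0.r0=2 T1.r0=0 T2.r0=2 T2.r1=2
T0.r0=2 T1.r0=2 T2.r0=0 T2.r1=0
T0.r0=2 T1.r0=2 T2.r0=0 T2.r1=2
T0.r0=2 T1.r0=2 T2.r0=2 T2.r1=2

outcome vector order: (T0.r0,T1.r0,T2.r0,T2.r1)
|SC outcomes| = 10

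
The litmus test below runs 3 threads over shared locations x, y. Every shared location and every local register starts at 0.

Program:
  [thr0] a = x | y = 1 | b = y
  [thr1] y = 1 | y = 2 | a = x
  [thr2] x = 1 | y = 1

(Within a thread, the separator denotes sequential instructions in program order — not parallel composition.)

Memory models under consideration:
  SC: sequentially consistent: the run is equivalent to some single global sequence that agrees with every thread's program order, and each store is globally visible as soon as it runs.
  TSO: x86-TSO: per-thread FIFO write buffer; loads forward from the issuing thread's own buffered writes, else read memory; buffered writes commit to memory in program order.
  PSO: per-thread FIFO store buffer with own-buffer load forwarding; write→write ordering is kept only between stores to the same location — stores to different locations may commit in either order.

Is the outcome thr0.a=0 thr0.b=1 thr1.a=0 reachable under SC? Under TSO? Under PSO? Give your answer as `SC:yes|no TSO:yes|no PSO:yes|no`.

outcome vector order: (thr0.a,thr0.b,thr1.a)
SC: 7 outcomes — {010 011 020 021 110 111 121}
TSO: 8 outcomes — {010 011 020 021 110 111 120 121}
PSO: 8 outcomes — {010 011 020 021 110 111 120 121}
target 010 ∈ {SC,TSO,PSO}

SC:yes TSO:yes PSO:yes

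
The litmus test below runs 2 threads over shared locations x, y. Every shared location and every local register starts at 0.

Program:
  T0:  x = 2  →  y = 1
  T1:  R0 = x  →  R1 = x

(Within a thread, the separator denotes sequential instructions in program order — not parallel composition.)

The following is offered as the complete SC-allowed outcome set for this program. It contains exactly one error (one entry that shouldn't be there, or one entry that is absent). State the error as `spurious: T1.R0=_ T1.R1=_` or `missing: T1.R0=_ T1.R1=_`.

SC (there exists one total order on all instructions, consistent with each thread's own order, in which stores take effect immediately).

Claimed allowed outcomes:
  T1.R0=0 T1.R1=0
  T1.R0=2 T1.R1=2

outcome vector order: (T1.R0,T1.R1)
SC (3): <0 0>, <0 2>, <2 2>
SC∖claimed = {<0 2>}

missing: T1.R0=0 T1.R1=2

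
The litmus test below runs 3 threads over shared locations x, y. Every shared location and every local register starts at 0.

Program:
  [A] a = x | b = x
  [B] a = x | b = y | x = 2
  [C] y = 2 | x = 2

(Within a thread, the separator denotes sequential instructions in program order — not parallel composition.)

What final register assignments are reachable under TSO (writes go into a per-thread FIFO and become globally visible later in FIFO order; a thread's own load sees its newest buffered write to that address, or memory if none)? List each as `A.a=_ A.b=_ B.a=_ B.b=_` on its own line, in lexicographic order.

A.a=0 A.b=0 B.a=0 B.b=0
A.a=0 A.b=0 B.a=0 B.b=2
A.a=0 A.b=0 B.a=2 B.b=2
A.a=0 A.b=2 B.a=0 B.b=0
A.a=0 A.b=2 B.a=0 B.b=2
A.a=0 A.b=2 B.a=2 B.b=2
A.a=2 A.b=2 B.a=0 B.b=0
A.a=2 A.b=2 B.a=0 B.b=2
A.a=2 A.b=2 B.a=2 B.b=2

outcome vector order: (A.a,A.b,B.a,B.b)
|TSO outcomes| = 9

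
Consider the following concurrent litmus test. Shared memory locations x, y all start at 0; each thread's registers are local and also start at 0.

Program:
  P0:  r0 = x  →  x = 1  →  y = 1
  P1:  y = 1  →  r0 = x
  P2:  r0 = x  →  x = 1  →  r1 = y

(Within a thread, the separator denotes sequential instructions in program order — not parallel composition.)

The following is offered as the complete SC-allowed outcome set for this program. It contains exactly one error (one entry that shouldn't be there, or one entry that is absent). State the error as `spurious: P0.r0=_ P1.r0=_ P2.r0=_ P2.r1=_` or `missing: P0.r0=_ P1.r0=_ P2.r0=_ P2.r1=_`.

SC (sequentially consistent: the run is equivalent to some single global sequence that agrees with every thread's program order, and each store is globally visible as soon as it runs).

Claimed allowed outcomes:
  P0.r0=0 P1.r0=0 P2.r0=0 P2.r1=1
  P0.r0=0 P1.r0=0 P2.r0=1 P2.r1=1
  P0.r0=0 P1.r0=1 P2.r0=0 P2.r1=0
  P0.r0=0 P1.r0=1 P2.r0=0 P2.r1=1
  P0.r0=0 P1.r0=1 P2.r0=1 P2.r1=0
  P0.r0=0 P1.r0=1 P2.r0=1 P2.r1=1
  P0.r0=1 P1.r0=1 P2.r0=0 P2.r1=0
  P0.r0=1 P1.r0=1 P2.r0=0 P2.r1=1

outcome vector order: (P0.r0,P1.r0,P2.r0,P2.r1)
[SC] allowed = {<0 0 0 1> <0 0 1 1> <0 1 0 0> <0 1 0 1> <0 1 1 0> <0 1 1 1> <1 0 0 1> <1 1 0 0> <1 1 0 1>}
SC∖claimed = {<1 0 0 1>}

missing: P0.r0=1 P1.r0=0 P2.r0=0 P2.r1=1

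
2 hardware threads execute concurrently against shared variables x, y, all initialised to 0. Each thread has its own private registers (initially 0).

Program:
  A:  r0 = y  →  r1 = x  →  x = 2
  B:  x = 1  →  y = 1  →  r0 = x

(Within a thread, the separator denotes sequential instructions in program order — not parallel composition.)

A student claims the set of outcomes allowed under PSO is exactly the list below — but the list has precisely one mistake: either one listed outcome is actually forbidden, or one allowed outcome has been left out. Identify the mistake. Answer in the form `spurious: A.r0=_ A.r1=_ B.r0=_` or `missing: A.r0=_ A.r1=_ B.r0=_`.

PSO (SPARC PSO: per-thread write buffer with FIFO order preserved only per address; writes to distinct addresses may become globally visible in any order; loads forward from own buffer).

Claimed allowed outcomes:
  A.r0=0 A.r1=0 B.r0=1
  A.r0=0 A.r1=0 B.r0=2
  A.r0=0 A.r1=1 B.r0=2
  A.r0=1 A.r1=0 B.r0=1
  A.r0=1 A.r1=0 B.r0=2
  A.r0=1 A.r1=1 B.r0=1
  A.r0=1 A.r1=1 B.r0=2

outcome vector order: (A.r0,A.r1,B.r0)
PSO: 8 outcomes — {(0,0,1), (0,0,2), (0,1,1), (0,1,2), (1,0,1), (1,0,2), (1,1,1), (1,1,2)}
PSO∖claimed = {(0,1,1)}

missing: A.r0=0 A.r1=1 B.r0=1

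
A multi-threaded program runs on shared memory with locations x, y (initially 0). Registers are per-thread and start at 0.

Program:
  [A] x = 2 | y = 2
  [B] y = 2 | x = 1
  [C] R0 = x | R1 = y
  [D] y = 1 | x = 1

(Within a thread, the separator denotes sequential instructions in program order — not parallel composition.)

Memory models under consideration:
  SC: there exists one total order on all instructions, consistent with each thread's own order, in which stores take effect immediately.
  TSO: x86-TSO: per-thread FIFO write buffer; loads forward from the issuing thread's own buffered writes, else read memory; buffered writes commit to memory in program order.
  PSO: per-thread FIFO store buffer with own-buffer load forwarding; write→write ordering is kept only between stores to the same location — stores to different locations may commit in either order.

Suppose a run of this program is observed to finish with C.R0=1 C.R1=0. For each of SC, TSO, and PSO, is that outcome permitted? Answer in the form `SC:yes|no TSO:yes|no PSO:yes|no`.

SC:no TSO:no PSO:yes

outcome vector order: (C.R0,C.R1)
[SC] allowed = {0/0; 0/1; 0/2; 1/1; 1/2; 2/0; 2/1; 2/2}
[TSO] allowed = {0/0; 0/1; 0/2; 1/1; 1/2; 2/0; 2/1; 2/2}
[PSO] allowed = {0/0; 0/1; 0/2; 1/0; 1/1; 1/2; 2/0; 2/1; 2/2}
target 1/0 ∈ {PSO}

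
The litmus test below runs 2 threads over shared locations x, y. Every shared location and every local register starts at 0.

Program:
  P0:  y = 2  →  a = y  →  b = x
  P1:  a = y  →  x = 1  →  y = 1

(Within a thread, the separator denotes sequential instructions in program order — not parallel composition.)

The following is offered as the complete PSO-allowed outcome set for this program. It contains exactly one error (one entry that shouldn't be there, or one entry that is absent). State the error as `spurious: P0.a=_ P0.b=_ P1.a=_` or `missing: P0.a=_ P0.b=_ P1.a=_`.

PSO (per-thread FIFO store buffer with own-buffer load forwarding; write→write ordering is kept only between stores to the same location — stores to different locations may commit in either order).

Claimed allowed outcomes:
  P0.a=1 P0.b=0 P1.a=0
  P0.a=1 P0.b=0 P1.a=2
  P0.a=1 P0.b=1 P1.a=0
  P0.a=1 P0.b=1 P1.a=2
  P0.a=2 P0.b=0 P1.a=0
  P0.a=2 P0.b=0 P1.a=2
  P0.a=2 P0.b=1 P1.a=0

missing: P0.a=2 P0.b=1 P1.a=2

outcome vector order: (P0.a,P0.b,P1.a)
[PSO] allowed = {(1,0,0); (1,0,2); (1,1,0); (1,1,2); (2,0,0); (2,0,2); (2,1,0); (2,1,2)}
PSO∖claimed = {(2,1,2)}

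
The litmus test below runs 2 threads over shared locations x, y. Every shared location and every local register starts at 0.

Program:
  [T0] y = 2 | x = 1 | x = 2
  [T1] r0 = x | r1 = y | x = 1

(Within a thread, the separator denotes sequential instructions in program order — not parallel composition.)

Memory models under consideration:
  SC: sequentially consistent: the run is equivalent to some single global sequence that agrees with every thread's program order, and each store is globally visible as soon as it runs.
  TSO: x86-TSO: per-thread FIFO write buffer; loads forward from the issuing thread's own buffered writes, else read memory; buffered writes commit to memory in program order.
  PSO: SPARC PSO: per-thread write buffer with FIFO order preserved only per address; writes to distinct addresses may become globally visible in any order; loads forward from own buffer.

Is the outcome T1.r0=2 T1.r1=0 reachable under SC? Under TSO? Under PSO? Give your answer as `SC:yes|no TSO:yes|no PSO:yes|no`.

outcome vector order: (T1.r0,T1.r1)
SC: 4 outcomes — {00, 02, 12, 22}
TSO: 4 outcomes — {00, 02, 12, 22}
PSO: 6 outcomes — {00, 02, 10, 12, 20, 22}
target 20 ∈ {PSO}

SC:no TSO:no PSO:yes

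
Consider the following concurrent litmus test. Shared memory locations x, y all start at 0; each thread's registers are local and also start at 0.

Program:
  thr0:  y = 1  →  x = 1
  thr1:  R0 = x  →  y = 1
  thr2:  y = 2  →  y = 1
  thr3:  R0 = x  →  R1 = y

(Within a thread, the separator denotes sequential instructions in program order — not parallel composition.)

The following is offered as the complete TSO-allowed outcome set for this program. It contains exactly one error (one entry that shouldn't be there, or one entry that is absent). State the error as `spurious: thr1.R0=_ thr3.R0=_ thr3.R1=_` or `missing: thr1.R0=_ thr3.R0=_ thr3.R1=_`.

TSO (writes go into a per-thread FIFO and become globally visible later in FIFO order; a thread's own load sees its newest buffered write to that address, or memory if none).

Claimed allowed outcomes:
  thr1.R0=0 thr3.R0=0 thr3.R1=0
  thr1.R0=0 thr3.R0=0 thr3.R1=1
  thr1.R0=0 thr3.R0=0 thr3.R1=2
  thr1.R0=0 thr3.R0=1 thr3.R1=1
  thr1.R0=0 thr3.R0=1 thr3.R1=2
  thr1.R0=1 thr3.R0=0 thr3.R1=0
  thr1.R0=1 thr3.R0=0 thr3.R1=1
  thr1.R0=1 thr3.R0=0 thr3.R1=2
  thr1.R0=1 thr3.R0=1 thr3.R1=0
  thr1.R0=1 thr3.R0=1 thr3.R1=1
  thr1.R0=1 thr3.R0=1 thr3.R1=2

spurious: thr1.R0=1 thr3.R0=1 thr3.R1=0

outcome vector order: (thr1.R0,thr3.R0,thr3.R1)
TSO (10): 000, 001, 002, 011, 012, 100, 101, 102, 111, 112
claimed∖TSO = {110}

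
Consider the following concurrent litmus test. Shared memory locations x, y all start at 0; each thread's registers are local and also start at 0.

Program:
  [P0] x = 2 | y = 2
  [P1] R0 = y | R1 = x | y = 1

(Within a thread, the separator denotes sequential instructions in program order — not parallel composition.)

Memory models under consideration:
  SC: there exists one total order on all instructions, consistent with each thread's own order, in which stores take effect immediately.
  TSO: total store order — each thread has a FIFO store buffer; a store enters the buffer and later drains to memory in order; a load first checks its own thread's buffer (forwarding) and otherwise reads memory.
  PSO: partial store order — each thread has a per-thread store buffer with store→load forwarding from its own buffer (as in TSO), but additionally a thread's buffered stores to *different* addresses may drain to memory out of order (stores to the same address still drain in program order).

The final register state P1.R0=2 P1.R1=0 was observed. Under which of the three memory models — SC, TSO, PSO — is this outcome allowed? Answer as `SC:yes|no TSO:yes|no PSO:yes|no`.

SC:no TSO:no PSO:yes

outcome vector order: (P1.R0,P1.R1)
under SC → <0 0> <0 2> <2 2>
under TSO → <0 0> <0 2> <2 2>
under PSO → <0 0> <0 2> <2 0> <2 2>
target <2 0> ∈ {PSO}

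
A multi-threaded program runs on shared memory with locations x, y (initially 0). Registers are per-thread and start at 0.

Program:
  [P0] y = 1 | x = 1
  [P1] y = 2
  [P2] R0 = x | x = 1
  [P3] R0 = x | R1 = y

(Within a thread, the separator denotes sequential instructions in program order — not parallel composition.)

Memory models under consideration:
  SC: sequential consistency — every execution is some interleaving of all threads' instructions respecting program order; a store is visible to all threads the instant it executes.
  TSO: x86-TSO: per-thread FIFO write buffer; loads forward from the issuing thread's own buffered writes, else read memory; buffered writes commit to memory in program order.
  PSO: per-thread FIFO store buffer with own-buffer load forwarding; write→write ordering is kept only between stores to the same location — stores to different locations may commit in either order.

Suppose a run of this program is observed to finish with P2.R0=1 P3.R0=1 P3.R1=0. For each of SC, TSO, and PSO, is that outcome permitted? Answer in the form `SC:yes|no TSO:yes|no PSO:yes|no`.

outcome vector order: (P2.R0,P3.R0,P3.R1)
SC (11): 0/0/0; 0/0/1; 0/0/2; 0/1/0; 0/1/1; 0/1/2; 1/0/0; 1/0/1; 1/0/2; 1/1/1; 1/1/2
TSO (11): 0/0/0; 0/0/1; 0/0/2; 0/1/0; 0/1/1; 0/1/2; 1/0/0; 1/0/1; 1/0/2; 1/1/1; 1/1/2
PSO (12): 0/0/0; 0/0/1; 0/0/2; 0/1/0; 0/1/1; 0/1/2; 1/0/0; 1/0/1; 1/0/2; 1/1/0; 1/1/1; 1/1/2
target 1/1/0 ∈ {PSO}

SC:no TSO:no PSO:yes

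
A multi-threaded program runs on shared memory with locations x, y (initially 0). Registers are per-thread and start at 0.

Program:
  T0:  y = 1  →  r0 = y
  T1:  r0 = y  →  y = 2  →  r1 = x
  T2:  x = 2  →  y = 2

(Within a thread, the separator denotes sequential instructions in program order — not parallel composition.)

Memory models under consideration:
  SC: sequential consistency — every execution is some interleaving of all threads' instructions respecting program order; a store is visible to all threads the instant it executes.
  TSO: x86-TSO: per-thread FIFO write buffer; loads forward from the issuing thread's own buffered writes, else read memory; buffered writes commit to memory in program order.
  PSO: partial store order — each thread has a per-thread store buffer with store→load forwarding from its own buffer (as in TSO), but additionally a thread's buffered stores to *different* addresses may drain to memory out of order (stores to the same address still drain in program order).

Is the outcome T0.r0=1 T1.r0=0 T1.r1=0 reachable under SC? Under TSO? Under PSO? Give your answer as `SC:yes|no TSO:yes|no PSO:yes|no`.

outcome vector order: (T0.r0,T1.r0,T1.r1)
under SC → 1/0/0; 1/0/2; 1/1/0; 1/1/2; 1/2/2; 2/0/0; 2/0/2; 2/1/0; 2/1/2; 2/2/2
under TSO → 1/0/0; 1/0/2; 1/1/0; 1/1/2; 1/2/2; 2/0/0; 2/0/2; 2/1/0; 2/1/2; 2/2/2
under PSO → 1/0/0; 1/0/2; 1/1/0; 1/1/2; 1/2/0; 1/2/2; 2/0/0; 2/0/2; 2/1/0; 2/1/2; 2/2/0; 2/2/2
target 1/0/0 ∈ {SC,TSO,PSO}

SC:yes TSO:yes PSO:yes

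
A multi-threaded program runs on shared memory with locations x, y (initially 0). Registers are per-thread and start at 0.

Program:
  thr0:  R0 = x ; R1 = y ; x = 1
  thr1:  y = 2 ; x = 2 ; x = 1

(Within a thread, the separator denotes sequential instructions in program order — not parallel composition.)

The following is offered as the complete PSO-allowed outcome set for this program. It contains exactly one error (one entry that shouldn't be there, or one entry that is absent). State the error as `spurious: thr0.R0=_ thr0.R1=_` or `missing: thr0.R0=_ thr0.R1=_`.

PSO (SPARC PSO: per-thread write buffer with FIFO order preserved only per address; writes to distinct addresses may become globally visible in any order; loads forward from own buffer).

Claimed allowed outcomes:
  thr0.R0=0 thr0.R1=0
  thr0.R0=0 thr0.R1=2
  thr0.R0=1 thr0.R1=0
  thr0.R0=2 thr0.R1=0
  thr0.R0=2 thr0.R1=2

missing: thr0.R0=1 thr0.R1=2

outcome vector order: (thr0.R0,thr0.R1)
PSO (6): <0 0>; <0 2>; <1 0>; <1 2>; <2 0>; <2 2>
PSO∖claimed = {<1 2>}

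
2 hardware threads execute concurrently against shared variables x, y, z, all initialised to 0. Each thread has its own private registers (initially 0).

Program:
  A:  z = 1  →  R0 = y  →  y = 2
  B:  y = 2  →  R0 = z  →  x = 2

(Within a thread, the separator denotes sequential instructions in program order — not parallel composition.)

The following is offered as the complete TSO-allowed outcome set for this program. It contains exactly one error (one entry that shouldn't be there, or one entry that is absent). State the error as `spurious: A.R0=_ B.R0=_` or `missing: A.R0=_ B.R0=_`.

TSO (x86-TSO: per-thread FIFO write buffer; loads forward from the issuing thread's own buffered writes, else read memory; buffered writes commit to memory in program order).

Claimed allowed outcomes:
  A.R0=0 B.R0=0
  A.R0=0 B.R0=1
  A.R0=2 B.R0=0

outcome vector order: (A.R0,B.R0)
[TSO] allowed = {0/0, 0/1, 2/0, 2/1}
TSO∖claimed = {2/1}

missing: A.R0=2 B.R0=1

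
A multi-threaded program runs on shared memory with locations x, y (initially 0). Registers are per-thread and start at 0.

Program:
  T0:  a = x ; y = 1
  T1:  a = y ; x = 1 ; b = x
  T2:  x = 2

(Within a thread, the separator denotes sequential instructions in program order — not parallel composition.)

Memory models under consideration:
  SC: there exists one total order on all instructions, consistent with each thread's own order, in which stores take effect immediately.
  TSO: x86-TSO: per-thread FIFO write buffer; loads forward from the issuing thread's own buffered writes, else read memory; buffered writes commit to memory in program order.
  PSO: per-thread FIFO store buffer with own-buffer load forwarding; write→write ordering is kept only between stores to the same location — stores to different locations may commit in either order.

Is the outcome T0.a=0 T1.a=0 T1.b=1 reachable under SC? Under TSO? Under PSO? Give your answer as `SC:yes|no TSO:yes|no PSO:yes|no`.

outcome vector order: (T0.a,T1.a,T1.b)
under SC → 0/0/1 0/0/2 0/1/1 0/1/2 1/0/1 1/0/2 2/0/1 2/0/2 2/1/1
under TSO → 0/0/1 0/0/2 0/1/1 0/1/2 1/0/1 1/0/2 2/0/1 2/0/2 2/1/1
under PSO → 0/0/1 0/0/2 0/1/1 0/1/2 1/0/1 1/0/2 2/0/1 2/0/2 2/1/1
target 0/0/1 ∈ {SC,TSO,PSO}

SC:yes TSO:yes PSO:yes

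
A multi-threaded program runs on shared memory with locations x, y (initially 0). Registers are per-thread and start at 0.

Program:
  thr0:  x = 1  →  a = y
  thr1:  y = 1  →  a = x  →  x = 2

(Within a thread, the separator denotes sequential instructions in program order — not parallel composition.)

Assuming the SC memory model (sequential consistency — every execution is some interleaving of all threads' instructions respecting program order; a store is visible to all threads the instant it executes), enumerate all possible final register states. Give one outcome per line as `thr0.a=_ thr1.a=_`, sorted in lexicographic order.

thr0.a=0 thr1.a=1
thr0.a=1 thr1.a=0
thr0.a=1 thr1.a=1

outcome vector order: (thr0.a,thr1.a)
|SC outcomes| = 3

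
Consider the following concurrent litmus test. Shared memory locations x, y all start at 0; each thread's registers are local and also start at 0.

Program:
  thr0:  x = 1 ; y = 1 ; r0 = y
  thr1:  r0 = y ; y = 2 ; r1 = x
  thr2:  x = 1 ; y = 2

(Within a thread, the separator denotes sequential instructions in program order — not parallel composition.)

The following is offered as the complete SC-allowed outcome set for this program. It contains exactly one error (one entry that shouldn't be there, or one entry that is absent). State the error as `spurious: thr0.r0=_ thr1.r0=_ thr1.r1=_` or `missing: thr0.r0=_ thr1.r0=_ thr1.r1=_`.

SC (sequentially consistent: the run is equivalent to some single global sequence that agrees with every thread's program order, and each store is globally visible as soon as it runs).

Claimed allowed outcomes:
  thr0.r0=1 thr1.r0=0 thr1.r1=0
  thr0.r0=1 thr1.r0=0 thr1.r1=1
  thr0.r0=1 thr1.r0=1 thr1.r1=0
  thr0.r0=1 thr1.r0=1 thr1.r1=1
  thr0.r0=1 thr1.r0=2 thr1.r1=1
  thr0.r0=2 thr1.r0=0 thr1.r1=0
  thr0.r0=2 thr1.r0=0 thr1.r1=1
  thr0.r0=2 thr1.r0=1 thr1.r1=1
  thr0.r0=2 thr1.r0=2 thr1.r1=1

spurious: thr0.r0=1 thr1.r0=1 thr1.r1=0

outcome vector order: (thr0.r0,thr1.r0,thr1.r1)
SC: 8 outcomes — {(1,0,0); (1,0,1); (1,1,1); (1,2,1); (2,0,0); (2,0,1); (2,1,1); (2,2,1)}
claimed∖SC = {(1,1,0)}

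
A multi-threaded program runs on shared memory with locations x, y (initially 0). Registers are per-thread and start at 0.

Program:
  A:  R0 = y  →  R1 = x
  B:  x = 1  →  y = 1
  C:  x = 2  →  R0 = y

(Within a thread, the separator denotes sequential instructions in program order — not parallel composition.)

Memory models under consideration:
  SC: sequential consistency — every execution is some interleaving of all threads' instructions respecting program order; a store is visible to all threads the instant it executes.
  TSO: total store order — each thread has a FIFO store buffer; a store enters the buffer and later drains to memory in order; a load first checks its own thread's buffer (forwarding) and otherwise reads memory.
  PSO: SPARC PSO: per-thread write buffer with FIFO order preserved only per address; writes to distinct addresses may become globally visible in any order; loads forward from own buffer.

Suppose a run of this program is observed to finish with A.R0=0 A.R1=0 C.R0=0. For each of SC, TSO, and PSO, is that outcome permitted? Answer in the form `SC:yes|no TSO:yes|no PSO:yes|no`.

outcome vector order: (A.R0,A.R1,C.R0)
SC: 10 outcomes — {000; 001; 010; 011; 020; 021; 110; 111; 120; 121}
TSO: 10 outcomes — {000; 001; 010; 011; 020; 021; 110; 111; 120; 121}
PSO: 12 outcomes — {000; 001; 010; 011; 020; 021; 100; 101; 110; 111; 120; 121}
target 000 ∈ {SC,TSO,PSO}

SC:yes TSO:yes PSO:yes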